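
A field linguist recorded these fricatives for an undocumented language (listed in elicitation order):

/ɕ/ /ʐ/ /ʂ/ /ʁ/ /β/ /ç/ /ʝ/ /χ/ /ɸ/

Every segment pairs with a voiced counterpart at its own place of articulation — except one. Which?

Bilabial: /ɸ/ ~ /β/
Retroflex: /ʂ/ ~ /ʐ/
Palatal: /ç/ ~ /ʝ/
Uvular: /χ/ ~ /ʁ/
Alveolo-palatal: only /ɕ/ (voiceless); no voiced partner.
So /ɕ/ is the unpaired segment.

/ɕ/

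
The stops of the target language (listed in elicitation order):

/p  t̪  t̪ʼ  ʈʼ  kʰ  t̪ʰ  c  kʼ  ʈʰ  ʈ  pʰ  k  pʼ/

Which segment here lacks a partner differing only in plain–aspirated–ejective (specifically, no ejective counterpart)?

Bilabial: /p/ ~ /pʰ/ ~ /pʼ/
Dental: /t̪/ ~ /t̪ʰ/ ~ /t̪ʼ/
Retroflex: /ʈ/ ~ /ʈʰ/ ~ /ʈʼ/
Velar: /k/ ~ /kʰ/ ~ /kʼ/
Palatal: only /c/ (plain); no ejective partner.
So /c/ is the unpaired segment.

/c/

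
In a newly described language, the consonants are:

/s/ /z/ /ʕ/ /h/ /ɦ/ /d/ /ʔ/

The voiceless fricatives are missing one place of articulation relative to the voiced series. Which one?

Voiceless: /s/ (alveolar), /h/ (glottal).
Voiced: /z/ (alveolar), /ʕ/ (pharyngeal), /ɦ/ (glottal).
Every place of articulation has a voiceless member except pharyngeal, where /ħ/ would be expected.

pharyngeal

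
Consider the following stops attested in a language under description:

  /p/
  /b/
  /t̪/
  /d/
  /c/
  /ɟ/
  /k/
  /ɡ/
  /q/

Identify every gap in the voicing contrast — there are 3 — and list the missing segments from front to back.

/d̪/, /t/, /ɢ/

bilabial: voiceless /p/, voiced /b/.
dental: voiceless /t̪/, voiced —.
alveolar: voiceless —, voiced /d/.
palatal: voiceless /c/, voiced /ɟ/.
velar: voiceless /k/, voiced /ɡ/.
uvular: voiceless /q/, voiced —.
Gaps, from front to back: dental lacks voiced (/d̪/); alveolar lacks voiceless (/t/); uvular lacks voiced (/ɢ/).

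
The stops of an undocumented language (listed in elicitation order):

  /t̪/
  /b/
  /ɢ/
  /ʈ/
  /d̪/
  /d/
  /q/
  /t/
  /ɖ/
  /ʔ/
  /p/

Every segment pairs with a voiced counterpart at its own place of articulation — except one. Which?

Bilabial: /p/ ~ /b/
Dental: /t̪/ ~ /d̪/
Alveolar: /t/ ~ /d/
Retroflex: /ʈ/ ~ /ɖ/
Uvular: /q/ ~ /ɢ/
Glottal: only /ʔ/ (voiceless); no voiced partner.
So /ʔ/ is the unpaired segment.

/ʔ/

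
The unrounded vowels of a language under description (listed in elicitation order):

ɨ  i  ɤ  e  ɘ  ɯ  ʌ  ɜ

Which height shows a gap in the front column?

height            front     central   back    
high              i         ɨ         ɯ       
high-mid          e         ɘ         ɤ       
low-mid           —         ɜ         ʌ       
Every height has a front member except low-mid, where /ɛ/ would be expected.

low-mid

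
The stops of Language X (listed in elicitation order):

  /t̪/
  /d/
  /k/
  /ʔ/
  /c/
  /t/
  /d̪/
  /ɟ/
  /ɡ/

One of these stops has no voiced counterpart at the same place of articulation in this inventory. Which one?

/ʔ/

Dental: /t̪/ ~ /d̪/
Alveolar: /t/ ~ /d/
Palatal: /c/ ~ /ɟ/
Velar: /k/ ~ /ɡ/
Glottal: only /ʔ/ (voiceless); no voiced partner.
So /ʔ/ is the unpaired segment.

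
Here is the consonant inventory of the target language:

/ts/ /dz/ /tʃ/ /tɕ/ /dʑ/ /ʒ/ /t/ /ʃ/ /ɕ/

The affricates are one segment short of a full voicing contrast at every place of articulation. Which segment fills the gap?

/dʒ/

Voiceless: /ts/ (alveolar), /tʃ/ (postalveolar), /tɕ/ (alveolo-palatal).
Voiced: /dz/ (alveolar), /dʑ/ (alveolo-palatal).
The postalveolar row has no voiced member, so the gap is the voiced postalveolar affricate /dʒ/.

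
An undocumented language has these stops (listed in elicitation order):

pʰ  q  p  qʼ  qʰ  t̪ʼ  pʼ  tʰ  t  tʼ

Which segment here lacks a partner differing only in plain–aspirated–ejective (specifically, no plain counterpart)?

/t̪ʼ/

Bilabial: /p/ ~ /pʰ/ ~ /pʼ/
Alveolar: /t/ ~ /tʰ/ ~ /tʼ/
Uvular: /q/ ~ /qʰ/ ~ /qʼ/
Dental: only /t̪ʼ/ (ejective); no plain partner.
So /t̪ʼ/ is the unpaired segment.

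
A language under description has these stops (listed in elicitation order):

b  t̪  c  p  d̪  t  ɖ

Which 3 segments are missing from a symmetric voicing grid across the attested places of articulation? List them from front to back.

bilabial: voiceless /p/, voiced /b/.
dental: voiceless /t̪/, voiced /d̪/.
alveolar: voiceless /t/, voiced —.
retroflex: voiceless —, voiced /ɖ/.
palatal: voiceless /c/, voiced —.
Gaps, from front to back: alveolar lacks voiced (/d/); retroflex lacks voiceless (/ʈ/); palatal lacks voiced (/ɟ/).

/d/, /ʈ/, /ɟ/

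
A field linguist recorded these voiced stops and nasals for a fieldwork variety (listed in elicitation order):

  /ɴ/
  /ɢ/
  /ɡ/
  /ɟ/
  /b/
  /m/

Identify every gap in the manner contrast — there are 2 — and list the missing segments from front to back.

/ɲ/, /ŋ/

bilabial: oral stop /b/, nasal /m/.
palatal: oral stop /ɟ/, nasal —.
velar: oral stop /ɡ/, nasal —.
uvular: oral stop /ɢ/, nasal /ɴ/.
Gaps, from front to back: palatal lacks nasal (/ɲ/); velar lacks nasal (/ŋ/).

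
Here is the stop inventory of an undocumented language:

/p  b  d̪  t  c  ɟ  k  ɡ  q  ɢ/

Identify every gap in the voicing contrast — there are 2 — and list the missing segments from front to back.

/t̪/, /d/

place of articulation  voiceless  voiced  
bilabial          p         b       
dental            —         d̪      
alveolar          t         —       
palatal           c         ɟ       
velar             k         ɡ       
uvular            q         ɢ       
Gaps, from front to back: dental lacks voiceless (/t̪/); alveolar lacks voiced (/d/).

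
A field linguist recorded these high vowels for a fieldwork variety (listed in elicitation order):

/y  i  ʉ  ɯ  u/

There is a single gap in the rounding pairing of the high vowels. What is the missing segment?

front: unrounded /i/, rounded /y/.
central: unrounded —, rounded /ʉ/.
back: unrounded /ɯ/, rounded /u/.
The central row has no unrounded member, so the gap is the central unrounded vowel /ɨ/.

/ɨ/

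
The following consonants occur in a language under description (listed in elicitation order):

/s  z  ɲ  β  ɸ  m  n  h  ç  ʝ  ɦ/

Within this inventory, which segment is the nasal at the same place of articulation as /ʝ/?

/ɲ/

/ʝ/ is a voiced palatal fricative.
The nasal at the same place is a palatal nasal — in this inventory, /ɲ/.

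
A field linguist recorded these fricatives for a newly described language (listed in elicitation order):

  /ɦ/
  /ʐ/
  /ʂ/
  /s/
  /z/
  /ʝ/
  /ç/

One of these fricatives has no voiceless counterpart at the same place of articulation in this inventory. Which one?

Alveolar: /s/ ~ /z/
Retroflex: /ʂ/ ~ /ʐ/
Palatal: /ç/ ~ /ʝ/
Glottal: only /ɦ/ (voiced); no voiceless partner.
So /ɦ/ is the unpaired segment.

/ɦ/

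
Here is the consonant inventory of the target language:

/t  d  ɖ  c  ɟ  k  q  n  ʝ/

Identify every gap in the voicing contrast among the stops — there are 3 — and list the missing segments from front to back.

place of articulation  voiceless  voiced  
alveolar          t         d       
retroflex         —         ɖ       
palatal           c         ɟ       
velar             k         —       
uvular            q         —       
Gaps, from front to back: retroflex lacks voiceless (/ʈ/); velar lacks voiced (/ɡ/); uvular lacks voiced (/ɢ/).

/ʈ/, /ɡ/, /ɢ/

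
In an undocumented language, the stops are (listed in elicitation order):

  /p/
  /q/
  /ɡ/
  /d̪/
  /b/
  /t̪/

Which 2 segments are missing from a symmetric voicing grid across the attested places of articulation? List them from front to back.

Voiceless: /p/ (bilabial), /t̪/ (dental), /q/ (uvular).
Voiced: /b/ (bilabial), /d̪/ (dental), /ɡ/ (velar).
Gaps, from front to back: velar lacks voiceless (/k/); uvular lacks voiced (/ɢ/).

/k/, /ɢ/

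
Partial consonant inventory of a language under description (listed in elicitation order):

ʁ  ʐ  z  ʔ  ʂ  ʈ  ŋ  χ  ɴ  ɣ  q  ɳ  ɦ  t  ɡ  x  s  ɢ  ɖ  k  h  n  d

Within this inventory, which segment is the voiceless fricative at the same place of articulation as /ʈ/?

/ʈ/ is a voiceless retroflex stop.
The voiceless fricative at the same place is a voiceless retroflex fricative — in this inventory, /ʂ/.

/ʂ/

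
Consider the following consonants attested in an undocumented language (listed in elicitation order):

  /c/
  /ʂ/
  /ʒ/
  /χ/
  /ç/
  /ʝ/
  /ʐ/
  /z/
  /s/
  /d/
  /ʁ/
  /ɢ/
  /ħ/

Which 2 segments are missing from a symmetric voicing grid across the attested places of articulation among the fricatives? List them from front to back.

/ʃ/, /ʕ/

place of articulation  voiceless  voiced  
alveolar          s         z       
postalveolar      —         ʒ       
retroflex         ʂ         ʐ       
palatal           ç         ʝ       
uvular            χ         ʁ       
pharyngeal        ħ         —       
Gaps, from front to back: postalveolar lacks voiceless (/ʃ/); pharyngeal lacks voiced (/ʕ/).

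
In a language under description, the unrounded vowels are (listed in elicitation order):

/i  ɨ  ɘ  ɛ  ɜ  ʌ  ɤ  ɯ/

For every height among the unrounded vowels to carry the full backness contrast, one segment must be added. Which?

/e/

high: front /i/, central /ɨ/, back /ɯ/.
high-mid: front —, central /ɘ/, back /ɤ/.
low-mid: front /ɛ/, central /ɜ/, back /ʌ/.
The high-mid row has no front member, so the gap is the high-mid front unrounded vowel /e/.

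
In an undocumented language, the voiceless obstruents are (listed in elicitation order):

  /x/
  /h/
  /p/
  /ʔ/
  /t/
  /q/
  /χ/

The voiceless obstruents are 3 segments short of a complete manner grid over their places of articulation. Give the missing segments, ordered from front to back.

/ɸ/, /s/, /k/

bilabial: stop /p/, fricative —.
alveolar: stop /t/, fricative —.
velar: stop —, fricative /x/.
uvular: stop /q/, fricative /χ/.
glottal: stop /ʔ/, fricative /h/.
Gaps, from front to back: bilabial lacks fricative (/ɸ/); alveolar lacks fricative (/s/); velar lacks stop (/k/).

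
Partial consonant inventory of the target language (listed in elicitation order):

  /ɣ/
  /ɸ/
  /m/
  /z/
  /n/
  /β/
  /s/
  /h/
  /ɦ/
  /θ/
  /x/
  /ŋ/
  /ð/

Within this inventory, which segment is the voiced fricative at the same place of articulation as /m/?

/m/ is a bilabial nasal.
The voiced fricative at the same place is a voiced bilabial fricative — in this inventory, /β/.

/β/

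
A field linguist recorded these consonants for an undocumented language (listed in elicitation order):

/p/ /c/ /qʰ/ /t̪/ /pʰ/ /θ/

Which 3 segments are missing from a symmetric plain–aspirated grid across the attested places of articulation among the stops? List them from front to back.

/t̪ʰ/, /cʰ/, /q/

bilabial: plain /p/, aspirated /pʰ/.
dental: plain /t̪/, aspirated —.
palatal: plain /c/, aspirated —.
uvular: plain —, aspirated /qʰ/.
Gaps, from front to back: dental lacks aspirated (/t̪ʰ/); palatal lacks aspirated (/cʰ/); uvular lacks plain (/q/).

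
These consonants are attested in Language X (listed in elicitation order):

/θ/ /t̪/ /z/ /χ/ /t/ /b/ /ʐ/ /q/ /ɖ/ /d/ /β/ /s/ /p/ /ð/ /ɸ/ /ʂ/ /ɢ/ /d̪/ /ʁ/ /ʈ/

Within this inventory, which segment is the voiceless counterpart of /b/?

/b/ is a voiced bilabial stop.
The voiceless counterpart is a voiceless bilabial stop — in this inventory, /p/.

/p/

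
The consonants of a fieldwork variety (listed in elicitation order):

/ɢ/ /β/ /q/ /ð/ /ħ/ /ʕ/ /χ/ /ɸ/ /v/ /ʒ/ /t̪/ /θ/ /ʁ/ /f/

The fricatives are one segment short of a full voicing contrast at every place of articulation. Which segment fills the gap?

Voiceless: /ɸ/ (bilabial), /f/ (labiodental), /θ/ (dental), /χ/ (uvular), /ħ/ (pharyngeal).
Voiced: /β/ (bilabial), /v/ (labiodental), /ð/ (dental), /ʒ/ (postalveolar), /ʁ/ (uvular), /ʕ/ (pharyngeal).
The postalveolar row has no voiceless member, so the gap is the voiceless postalveolar fricative /ʃ/.

/ʃ/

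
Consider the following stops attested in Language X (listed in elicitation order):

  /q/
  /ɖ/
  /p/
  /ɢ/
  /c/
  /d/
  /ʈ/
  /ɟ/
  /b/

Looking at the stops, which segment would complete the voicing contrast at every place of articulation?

/t/

bilabial: voiceless /p/, voiced /b/.
alveolar: voiceless —, voiced /d/.
retroflex: voiceless /ʈ/, voiced /ɖ/.
palatal: voiceless /c/, voiced /ɟ/.
uvular: voiceless /q/, voiced /ɢ/.
The alveolar row has no voiceless member, so the gap is the voiceless alveolar stop /t/.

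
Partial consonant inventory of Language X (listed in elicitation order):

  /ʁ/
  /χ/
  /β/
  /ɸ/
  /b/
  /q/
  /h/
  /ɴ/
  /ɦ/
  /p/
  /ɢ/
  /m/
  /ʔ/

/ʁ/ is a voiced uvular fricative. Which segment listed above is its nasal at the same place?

/ɴ/

The nasal at the same place is an uvular nasal — in this inventory, /ɴ/.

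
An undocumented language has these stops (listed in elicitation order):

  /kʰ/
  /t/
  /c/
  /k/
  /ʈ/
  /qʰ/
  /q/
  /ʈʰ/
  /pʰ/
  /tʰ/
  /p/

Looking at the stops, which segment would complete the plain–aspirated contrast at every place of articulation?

Plain: /p/ (bilabial), /t/ (alveolar), /ʈ/ (retroflex), /c/ (palatal), /k/ (velar), /q/ (uvular).
Aspirated: /pʰ/ (bilabial), /tʰ/ (alveolar), /ʈʰ/ (retroflex), /kʰ/ (velar), /qʰ/ (uvular).
The palatal row has no aspirated member, so the gap is the aspirated palatal stop /cʰ/.

/cʰ/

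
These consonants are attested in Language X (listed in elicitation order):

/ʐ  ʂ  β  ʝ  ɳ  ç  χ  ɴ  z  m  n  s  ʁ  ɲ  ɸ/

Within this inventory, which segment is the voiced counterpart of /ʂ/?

/ʐ/

/ʂ/ is a voiceless retroflex fricative.
The voiced counterpart is a voiced retroflex fricative — in this inventory, /ʐ/.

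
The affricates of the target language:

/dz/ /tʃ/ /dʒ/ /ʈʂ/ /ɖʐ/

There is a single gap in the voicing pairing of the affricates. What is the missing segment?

place of articulation  voiceless  voiced  
alveolar          —         dz      
postalveolar      tʃ        dʒ      
retroflex         ʈʂ        ɖʐ      
The alveolar row has no voiceless member, so the gap is the voiceless alveolar affricate /ts/.

/ts/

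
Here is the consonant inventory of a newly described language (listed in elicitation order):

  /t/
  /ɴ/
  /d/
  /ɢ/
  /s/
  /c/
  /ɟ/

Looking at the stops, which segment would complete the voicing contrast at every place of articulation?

Voiceless: /t/ (alveolar), /c/ (palatal).
Voiced: /d/ (alveolar), /ɟ/ (palatal), /ɢ/ (uvular).
The uvular row has no voiceless member, so the gap is the voiceless uvular stop /q/.

/q/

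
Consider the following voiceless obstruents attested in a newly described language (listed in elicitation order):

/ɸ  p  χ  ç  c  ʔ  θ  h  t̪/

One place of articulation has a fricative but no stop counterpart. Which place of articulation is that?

bilabial: stop /p/, fricative /ɸ/.
dental: stop /t̪/, fricative /θ/.
palatal: stop /c/, fricative /ç/.
uvular: stop —, fricative /χ/.
glottal: stop /ʔ/, fricative /h/.
Every place of articulation has a stop member except uvular, where /q/ would be expected.

uvular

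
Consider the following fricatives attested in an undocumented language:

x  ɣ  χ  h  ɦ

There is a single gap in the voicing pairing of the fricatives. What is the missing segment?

place of articulation  voiceless  voiced  
velar             x         ɣ       
uvular            χ         —       
glottal           h         ɦ       
The uvular row has no voiced member, so the gap is the voiced uvular fricative /ʁ/.

/ʁ/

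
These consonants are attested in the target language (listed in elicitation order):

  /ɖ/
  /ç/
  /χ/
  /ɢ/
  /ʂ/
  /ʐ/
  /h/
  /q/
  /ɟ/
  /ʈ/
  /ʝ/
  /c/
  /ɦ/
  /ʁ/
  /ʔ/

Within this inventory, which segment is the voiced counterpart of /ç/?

/ʝ/

/ç/ is a voiceless palatal fricative.
The voiced counterpart is a voiced palatal fricative — in this inventory, /ʝ/.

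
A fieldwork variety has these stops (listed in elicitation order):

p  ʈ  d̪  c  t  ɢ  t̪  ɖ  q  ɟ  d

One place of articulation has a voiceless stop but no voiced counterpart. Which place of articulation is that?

bilabial

place of articulation  voiceless  voiced  
bilabial          p         —       
dental            t̪        d̪      
alveolar          t         d       
retroflex         ʈ         ɖ       
palatal           c         ɟ       
uvular            q         ɢ       
Every place of articulation has a voiced member except bilabial, where /b/ would be expected.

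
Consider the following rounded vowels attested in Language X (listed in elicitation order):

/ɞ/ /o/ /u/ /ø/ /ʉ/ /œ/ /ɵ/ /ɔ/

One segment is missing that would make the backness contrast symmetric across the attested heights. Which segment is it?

/y/

height            front     central   back    
high              —         ʉ         u       
high-mid          ø         ɵ         o       
low-mid           œ         ɞ         ɔ       
The high row has no front member, so the gap is the high front rounded vowel /y/.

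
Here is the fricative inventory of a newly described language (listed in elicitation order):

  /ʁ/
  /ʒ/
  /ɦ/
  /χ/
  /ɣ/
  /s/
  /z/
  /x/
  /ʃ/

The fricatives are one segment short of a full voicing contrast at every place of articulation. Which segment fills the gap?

Voiceless: /s/ (alveolar), /ʃ/ (postalveolar), /x/ (velar), /χ/ (uvular).
Voiced: /z/ (alveolar), /ʒ/ (postalveolar), /ɣ/ (velar), /ʁ/ (uvular), /ɦ/ (glottal).
The glottal row has no voiceless member, so the gap is the voiceless glottal fricative /h/.

/h/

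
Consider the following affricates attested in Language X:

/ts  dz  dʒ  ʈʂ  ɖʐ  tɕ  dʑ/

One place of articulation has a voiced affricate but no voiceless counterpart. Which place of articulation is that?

postalveolar

alveolar: voiceless /ts/, voiced /dz/.
postalveolar: voiceless —, voiced /dʒ/.
retroflex: voiceless /ʈʂ/, voiced /ɖʐ/.
alveolo-palatal: voiceless /tɕ/, voiced /dʑ/.
Every place of articulation has a voiceless member except postalveolar, where /tʃ/ would be expected.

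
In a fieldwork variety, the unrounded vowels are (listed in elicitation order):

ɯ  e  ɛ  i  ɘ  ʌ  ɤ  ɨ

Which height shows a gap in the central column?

low-mid

Front: /i/ (high), /e/ (high-mid), /ɛ/ (low-mid).
Central: /ɨ/ (high), /ɘ/ (high-mid).
Back: /ɯ/ (high), /ɤ/ (high-mid), /ʌ/ (low-mid).
Every height has a central member except low-mid, where /ɜ/ would be expected.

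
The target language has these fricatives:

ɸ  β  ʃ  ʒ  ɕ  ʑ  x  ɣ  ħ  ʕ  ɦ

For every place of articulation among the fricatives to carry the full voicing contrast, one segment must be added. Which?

place of articulation  voiceless  voiced  
bilabial          ɸ         β       
postalveolar      ʃ         ʒ       
alveolo-palatal   ɕ         ʑ       
velar             x         ɣ       
pharyngeal        ħ         ʕ       
glottal           —         ɦ       
The glottal row has no voiceless member, so the gap is the voiceless glottal fricative /h/.

/h/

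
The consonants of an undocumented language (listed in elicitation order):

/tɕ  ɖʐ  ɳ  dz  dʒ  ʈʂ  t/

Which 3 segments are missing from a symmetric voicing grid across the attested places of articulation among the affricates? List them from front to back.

/ts/, /tʃ/, /dʑ/

alveolar: voiceless —, voiced /dz/.
postalveolar: voiceless —, voiced /dʒ/.
retroflex: voiceless /ʈʂ/, voiced /ɖʐ/.
alveolo-palatal: voiceless /tɕ/, voiced —.
Gaps, from front to back: alveolar lacks voiceless (/ts/); postalveolar lacks voiceless (/tʃ/); alveolo-palatal lacks voiced (/dʑ/).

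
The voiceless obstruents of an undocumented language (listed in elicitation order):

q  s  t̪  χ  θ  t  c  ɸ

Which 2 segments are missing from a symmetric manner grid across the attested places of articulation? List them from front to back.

/p/, /ç/

bilabial: stop —, fricative /ɸ/.
dental: stop /t̪/, fricative /θ/.
alveolar: stop /t/, fricative /s/.
palatal: stop /c/, fricative —.
uvular: stop /q/, fricative /χ/.
Gaps, from front to back: bilabial lacks stop (/p/); palatal lacks fricative (/ç/).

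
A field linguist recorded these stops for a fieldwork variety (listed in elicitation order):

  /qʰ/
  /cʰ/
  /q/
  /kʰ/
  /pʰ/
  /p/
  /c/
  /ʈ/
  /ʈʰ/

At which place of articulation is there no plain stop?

bilabial: plain /p/, aspirated /pʰ/.
retroflex: plain /ʈ/, aspirated /ʈʰ/.
palatal: plain /c/, aspirated /cʰ/.
velar: plain —, aspirated /kʰ/.
uvular: plain /q/, aspirated /qʰ/.
Every place of articulation has a plain member except velar, where /k/ would be expected.

velar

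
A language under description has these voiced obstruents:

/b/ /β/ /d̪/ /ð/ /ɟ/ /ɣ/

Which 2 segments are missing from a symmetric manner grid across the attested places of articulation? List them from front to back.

/ʝ/, /ɡ/

place of articulation  stop      fricative
bilabial          b         β       
dental            d̪        ð       
palatal           ɟ         —       
velar             —         ɣ       
Gaps, from front to back: palatal lacks fricative (/ʝ/); velar lacks stop (/ɡ/).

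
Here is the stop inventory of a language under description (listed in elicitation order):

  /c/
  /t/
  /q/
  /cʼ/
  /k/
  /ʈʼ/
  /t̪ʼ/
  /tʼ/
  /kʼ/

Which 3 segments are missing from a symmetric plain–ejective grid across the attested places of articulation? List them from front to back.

place of articulation  plain     ejective
dental            —         t̪ʼ     
alveolar          t         tʼ      
retroflex         —         ʈʼ      
palatal           c         cʼ      
velar             k         kʼ      
uvular            q         —       
Gaps, from front to back: dental lacks plain (/t̪/); retroflex lacks plain (/ʈ/); uvular lacks ejective (/qʼ/).

/t̪/, /ʈ/, /qʼ/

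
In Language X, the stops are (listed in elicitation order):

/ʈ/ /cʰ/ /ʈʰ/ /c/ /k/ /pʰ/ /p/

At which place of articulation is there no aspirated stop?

velar

bilabial: plain /p/, aspirated /pʰ/.
retroflex: plain /ʈ/, aspirated /ʈʰ/.
palatal: plain /c/, aspirated /cʰ/.
velar: plain /k/, aspirated —.
Every place of articulation has an aspirated member except velar, where /kʰ/ would be expected.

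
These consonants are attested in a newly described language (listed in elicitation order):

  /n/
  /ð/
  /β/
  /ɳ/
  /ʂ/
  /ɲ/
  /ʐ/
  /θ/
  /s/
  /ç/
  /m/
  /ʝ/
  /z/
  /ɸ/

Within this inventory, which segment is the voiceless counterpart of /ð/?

/θ/

/ð/ is a voiced dental fricative.
The voiceless counterpart is a voiceless dental fricative — in this inventory, /θ/.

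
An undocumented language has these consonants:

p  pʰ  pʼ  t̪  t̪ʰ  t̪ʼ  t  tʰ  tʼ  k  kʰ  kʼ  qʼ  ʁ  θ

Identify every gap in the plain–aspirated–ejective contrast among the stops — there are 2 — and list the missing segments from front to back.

/q/, /qʰ/

bilabial: plain /p/, aspirated /pʰ/, ejective /pʼ/.
dental: plain /t̪/, aspirated /t̪ʰ/, ejective /t̪ʼ/.
alveolar: plain /t/, aspirated /tʰ/, ejective /tʼ/.
velar: plain /k/, aspirated /kʰ/, ejective /kʼ/.
uvular: plain —, aspirated —, ejective /qʼ/.
Gaps, from front to back: uvular lacks plain (/q/); uvular lacks aspirated (/qʰ/).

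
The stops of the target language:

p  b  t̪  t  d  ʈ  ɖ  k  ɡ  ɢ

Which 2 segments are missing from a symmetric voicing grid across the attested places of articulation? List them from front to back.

/d̪/, /q/

bilabial: voiceless /p/, voiced /b/.
dental: voiceless /t̪/, voiced —.
alveolar: voiceless /t/, voiced /d/.
retroflex: voiceless /ʈ/, voiced /ɖ/.
velar: voiceless /k/, voiced /ɡ/.
uvular: voiceless —, voiced /ɢ/.
Gaps, from front to back: dental lacks voiced (/d̪/); uvular lacks voiceless (/q/).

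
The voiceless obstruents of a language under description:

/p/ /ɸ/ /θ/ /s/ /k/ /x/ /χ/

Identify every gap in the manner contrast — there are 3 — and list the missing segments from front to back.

Stop: /p/ (bilabial), /k/ (velar).
Fricative: /ɸ/ (bilabial), /θ/ (dental), /s/ (alveolar), /x/ (velar), /χ/ (uvular).
Gaps, from front to back: dental lacks stop (/t̪/); alveolar lacks stop (/t/); uvular lacks stop (/q/).

/t̪/, /t/, /q/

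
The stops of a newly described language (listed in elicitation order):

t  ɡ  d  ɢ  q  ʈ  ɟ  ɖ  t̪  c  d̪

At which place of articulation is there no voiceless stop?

velar

Voiceless: /t̪/ (dental), /t/ (alveolar), /ʈ/ (retroflex), /c/ (palatal), /q/ (uvular).
Voiced: /d̪/ (dental), /d/ (alveolar), /ɖ/ (retroflex), /ɟ/ (palatal), /ɡ/ (velar), /ɢ/ (uvular).
Every place of articulation has a voiceless member except velar, where /k/ would be expected.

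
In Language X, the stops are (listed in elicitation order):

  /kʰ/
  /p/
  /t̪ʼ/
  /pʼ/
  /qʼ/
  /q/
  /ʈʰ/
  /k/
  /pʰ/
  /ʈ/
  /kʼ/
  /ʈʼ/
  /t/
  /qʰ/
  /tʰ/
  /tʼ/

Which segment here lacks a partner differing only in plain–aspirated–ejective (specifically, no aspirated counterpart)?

/t̪ʼ/

Bilabial: /p/ ~ /pʰ/ ~ /pʼ/
Alveolar: /t/ ~ /tʰ/ ~ /tʼ/
Retroflex: /ʈ/ ~ /ʈʰ/ ~ /ʈʼ/
Velar: /k/ ~ /kʰ/ ~ /kʼ/
Uvular: /q/ ~ /qʰ/ ~ /qʼ/
Dental: only /t̪ʼ/ (ejective); no aspirated partner.
So /t̪ʼ/ is the unpaired segment.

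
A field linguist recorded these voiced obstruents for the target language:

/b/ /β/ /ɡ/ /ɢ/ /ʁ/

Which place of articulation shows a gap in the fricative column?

velar

Stop: /b/ (bilabial), /ɡ/ (velar), /ɢ/ (uvular).
Fricative: /β/ (bilabial), /ʁ/ (uvular).
Every place of articulation has a fricative member except velar, where /ɣ/ would be expected.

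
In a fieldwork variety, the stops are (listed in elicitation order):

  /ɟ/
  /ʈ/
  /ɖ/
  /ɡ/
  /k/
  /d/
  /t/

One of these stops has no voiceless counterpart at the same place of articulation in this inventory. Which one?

Alveolar: /t/ ~ /d/
Retroflex: /ʈ/ ~ /ɖ/
Velar: /k/ ~ /ɡ/
Palatal: only /ɟ/ (voiced); no voiceless partner.
So /ɟ/ is the unpaired segment.

/ɟ/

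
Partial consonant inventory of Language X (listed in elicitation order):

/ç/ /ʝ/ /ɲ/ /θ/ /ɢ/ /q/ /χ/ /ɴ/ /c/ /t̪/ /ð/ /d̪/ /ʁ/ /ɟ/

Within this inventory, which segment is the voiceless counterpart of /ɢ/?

/ɢ/ is a voiced uvular stop.
The voiceless counterpart is a voiceless uvular stop — in this inventory, /q/.

/q/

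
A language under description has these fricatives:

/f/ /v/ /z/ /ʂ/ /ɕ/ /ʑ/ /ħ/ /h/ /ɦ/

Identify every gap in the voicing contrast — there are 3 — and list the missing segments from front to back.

labiodental: voiceless /f/, voiced /v/.
alveolar: voiceless —, voiced /z/.
retroflex: voiceless /ʂ/, voiced —.
alveolo-palatal: voiceless /ɕ/, voiced /ʑ/.
pharyngeal: voiceless /ħ/, voiced —.
glottal: voiceless /h/, voiced /ɦ/.
Gaps, from front to back: alveolar lacks voiceless (/s/); retroflex lacks voiced (/ʐ/); pharyngeal lacks voiced (/ʕ/).

/s/, /ʐ/, /ʕ/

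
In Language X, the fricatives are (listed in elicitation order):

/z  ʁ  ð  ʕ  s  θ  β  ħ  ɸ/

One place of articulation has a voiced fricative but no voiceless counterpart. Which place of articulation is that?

Voiceless: /ɸ/ (bilabial), /θ/ (dental), /s/ (alveolar), /ħ/ (pharyngeal).
Voiced: /β/ (bilabial), /ð/ (dental), /z/ (alveolar), /ʁ/ (uvular), /ʕ/ (pharyngeal).
Every place of articulation has a voiceless member except uvular, where /χ/ would be expected.

uvular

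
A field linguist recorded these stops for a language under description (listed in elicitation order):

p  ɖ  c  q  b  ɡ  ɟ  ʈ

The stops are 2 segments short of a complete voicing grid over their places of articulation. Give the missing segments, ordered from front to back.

/k/, /ɢ/

place of articulation  voiceless  voiced  
bilabial          p         b       
retroflex         ʈ         ɖ       
palatal           c         ɟ       
velar             —         ɡ       
uvular            q         —       
Gaps, from front to back: velar lacks voiceless (/k/); uvular lacks voiced (/ɢ/).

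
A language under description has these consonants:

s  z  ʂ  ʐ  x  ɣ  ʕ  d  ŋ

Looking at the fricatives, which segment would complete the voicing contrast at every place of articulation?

/ħ/

Voiceless: /s/ (alveolar), /ʂ/ (retroflex), /x/ (velar).
Voiced: /z/ (alveolar), /ʐ/ (retroflex), /ɣ/ (velar), /ʕ/ (pharyngeal).
The pharyngeal row has no voiceless member, so the gap is the voiceless pharyngeal fricative /ħ/.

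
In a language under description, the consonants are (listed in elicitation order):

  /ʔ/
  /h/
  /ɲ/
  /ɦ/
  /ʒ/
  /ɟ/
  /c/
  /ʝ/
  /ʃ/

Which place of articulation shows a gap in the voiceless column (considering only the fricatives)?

place of articulation  voiceless  voiced  
postalveolar      ʃ         ʒ       
palatal           —         ʝ       
glottal           h         ɦ       
Every place of articulation has a voiceless member except palatal, where /ç/ would be expected.

palatal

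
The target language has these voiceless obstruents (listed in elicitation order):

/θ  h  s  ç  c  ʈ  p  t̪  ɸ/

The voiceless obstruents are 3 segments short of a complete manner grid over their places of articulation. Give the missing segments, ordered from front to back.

/t/, /ʂ/, /ʔ/

bilabial: stop /p/, fricative /ɸ/.
dental: stop /t̪/, fricative /θ/.
alveolar: stop —, fricative /s/.
retroflex: stop /ʈ/, fricative —.
palatal: stop /c/, fricative /ç/.
glottal: stop —, fricative /h/.
Gaps, from front to back: alveolar lacks stop (/t/); retroflex lacks fricative (/ʂ/); glottal lacks stop (/ʔ/).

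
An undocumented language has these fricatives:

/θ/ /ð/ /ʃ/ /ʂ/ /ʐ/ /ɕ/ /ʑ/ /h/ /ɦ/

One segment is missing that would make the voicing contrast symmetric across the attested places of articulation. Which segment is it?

/ʒ/

Voiceless: /θ/ (dental), /ʃ/ (postalveolar), /ʂ/ (retroflex), /ɕ/ (alveolo-palatal), /h/ (glottal).
Voiced: /ð/ (dental), /ʐ/ (retroflex), /ʑ/ (alveolo-palatal), /ɦ/ (glottal).
The postalveolar row has no voiced member, so the gap is the voiced postalveolar fricative /ʒ/.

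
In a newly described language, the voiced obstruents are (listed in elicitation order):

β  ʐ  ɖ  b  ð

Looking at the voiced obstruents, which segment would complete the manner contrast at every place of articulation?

/d̪/

Stop: /b/ (bilabial), /ɖ/ (retroflex).
Fricative: /β/ (bilabial), /ð/ (dental), /ʐ/ (retroflex).
The dental row has no stop member, so the gap is the dental stop /d̪/.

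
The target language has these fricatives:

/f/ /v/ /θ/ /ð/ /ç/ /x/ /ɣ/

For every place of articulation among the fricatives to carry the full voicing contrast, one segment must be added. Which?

place of articulation  voiceless  voiced  
labiodental       f         v       
dental            θ         ð       
palatal           ç         —       
velar             x         ɣ       
The palatal row has no voiced member, so the gap is the voiced palatal fricative /ʝ/.

/ʝ/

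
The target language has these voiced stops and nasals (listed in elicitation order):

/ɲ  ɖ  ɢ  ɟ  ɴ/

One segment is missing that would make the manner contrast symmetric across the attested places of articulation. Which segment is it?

/ɳ/

Oral stop: /ɖ/ (retroflex), /ɟ/ (palatal), /ɢ/ (uvular).
Nasal: /ɲ/ (palatal), /ɴ/ (uvular).
The retroflex row has no nasal member, so the gap is the retroflex nasal /ɳ/.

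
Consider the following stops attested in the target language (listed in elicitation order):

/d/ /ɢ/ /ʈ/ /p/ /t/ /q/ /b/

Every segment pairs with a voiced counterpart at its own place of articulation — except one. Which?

/ʈ/

Bilabial: /p/ ~ /b/
Alveolar: /t/ ~ /d/
Uvular: /q/ ~ /ɢ/
Retroflex: only /ʈ/ (voiceless); no voiced partner.
So /ʈ/ is the unpaired segment.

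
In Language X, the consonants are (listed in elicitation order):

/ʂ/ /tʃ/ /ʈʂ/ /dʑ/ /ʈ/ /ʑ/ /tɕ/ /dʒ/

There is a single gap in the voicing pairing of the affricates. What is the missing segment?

/ɖʐ/

Voiceless: /tʃ/ (postalveolar), /ʈʂ/ (retroflex), /tɕ/ (alveolo-palatal).
Voiced: /dʒ/ (postalveolar), /dʑ/ (alveolo-palatal).
The retroflex row has no voiced member, so the gap is the voiced retroflex affricate /ɖʐ/.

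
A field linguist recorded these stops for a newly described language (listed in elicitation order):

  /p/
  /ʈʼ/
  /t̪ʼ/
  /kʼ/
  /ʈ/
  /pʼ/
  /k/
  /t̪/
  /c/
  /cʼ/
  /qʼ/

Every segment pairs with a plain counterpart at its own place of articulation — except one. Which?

/qʼ/

Bilabial: /p/ ~ /pʼ/
Dental: /t̪/ ~ /t̪ʼ/
Retroflex: /ʈ/ ~ /ʈʼ/
Palatal: /c/ ~ /cʼ/
Velar: /k/ ~ /kʼ/
Uvular: only /qʼ/ (ejective); no plain partner.
So /qʼ/ is the unpaired segment.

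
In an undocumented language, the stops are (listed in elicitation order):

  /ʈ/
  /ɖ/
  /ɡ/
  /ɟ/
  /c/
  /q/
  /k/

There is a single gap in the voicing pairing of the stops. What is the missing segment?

retroflex: voiceless /ʈ/, voiced /ɖ/.
palatal: voiceless /c/, voiced /ɟ/.
velar: voiceless /k/, voiced /ɡ/.
uvular: voiceless /q/, voiced —.
The uvular row has no voiced member, so the gap is the voiced uvular stop /ɢ/.

/ɢ/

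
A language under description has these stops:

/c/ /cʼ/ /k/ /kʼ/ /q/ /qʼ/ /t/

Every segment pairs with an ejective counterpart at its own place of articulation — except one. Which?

Palatal: /c/ ~ /cʼ/
Velar: /k/ ~ /kʼ/
Uvular: /q/ ~ /qʼ/
Alveolar: only /t/ (plain); no ejective partner.
So /t/ is the unpaired segment.

/t/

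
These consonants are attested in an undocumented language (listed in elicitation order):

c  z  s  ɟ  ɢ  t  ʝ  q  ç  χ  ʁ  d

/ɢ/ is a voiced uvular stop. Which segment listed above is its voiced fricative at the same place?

The voiced fricative at the same place is a voiced uvular fricative — in this inventory, /ʁ/.

/ʁ/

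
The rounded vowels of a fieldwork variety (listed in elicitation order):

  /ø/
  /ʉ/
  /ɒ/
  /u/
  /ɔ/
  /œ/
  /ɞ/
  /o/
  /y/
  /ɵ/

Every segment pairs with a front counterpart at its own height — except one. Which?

/ɒ/

High: /y/ ~ /ʉ/ ~ /u/
High-mid: /ø/ ~ /ɵ/ ~ /o/
Low-mid: /œ/ ~ /ɞ/ ~ /ɔ/
Low: only /ɒ/ (back); no front partner.
So /ɒ/ is the unpaired segment.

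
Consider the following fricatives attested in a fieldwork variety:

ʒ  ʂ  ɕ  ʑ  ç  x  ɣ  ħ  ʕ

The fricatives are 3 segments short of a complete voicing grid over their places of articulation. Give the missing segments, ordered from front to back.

/ʃ/, /ʐ/, /ʝ/

postalveolar: voiceless —, voiced /ʒ/.
retroflex: voiceless /ʂ/, voiced —.
alveolo-palatal: voiceless /ɕ/, voiced /ʑ/.
palatal: voiceless /ç/, voiced —.
velar: voiceless /x/, voiced /ɣ/.
pharyngeal: voiceless /ħ/, voiced /ʕ/.
Gaps, from front to back: postalveolar lacks voiceless (/ʃ/); retroflex lacks voiced (/ʐ/); palatal lacks voiced (/ʝ/).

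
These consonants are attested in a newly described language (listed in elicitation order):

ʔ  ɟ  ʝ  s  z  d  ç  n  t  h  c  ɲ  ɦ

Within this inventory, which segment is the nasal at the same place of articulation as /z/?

/n/

/z/ is a voiced alveolar fricative.
The nasal at the same place is an alveolar nasal — in this inventory, /n/.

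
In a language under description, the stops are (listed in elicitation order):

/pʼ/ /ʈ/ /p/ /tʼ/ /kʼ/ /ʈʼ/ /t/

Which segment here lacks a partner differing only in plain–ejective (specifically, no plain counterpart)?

/kʼ/

Bilabial: /p/ ~ /pʼ/
Alveolar: /t/ ~ /tʼ/
Retroflex: /ʈ/ ~ /ʈʼ/
Velar: only /kʼ/ (ejective); no plain partner.
So /kʼ/ is the unpaired segment.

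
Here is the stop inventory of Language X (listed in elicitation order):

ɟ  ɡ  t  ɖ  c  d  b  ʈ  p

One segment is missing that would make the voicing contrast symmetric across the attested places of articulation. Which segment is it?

place of articulation  voiceless  voiced  
bilabial          p         b       
alveolar          t         d       
retroflex         ʈ         ɖ       
palatal           c         ɟ       
velar             —         ɡ       
The velar row has no voiceless member, so the gap is the voiceless velar stop /k/.

/k/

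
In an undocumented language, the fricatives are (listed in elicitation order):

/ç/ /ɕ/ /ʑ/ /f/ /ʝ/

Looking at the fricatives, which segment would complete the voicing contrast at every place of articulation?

/v/

labiodental: voiceless /f/, voiced —.
alveolo-palatal: voiceless /ɕ/, voiced /ʑ/.
palatal: voiceless /ç/, voiced /ʝ/.
The labiodental row has no voiced member, so the gap is the voiced labiodental fricative /v/.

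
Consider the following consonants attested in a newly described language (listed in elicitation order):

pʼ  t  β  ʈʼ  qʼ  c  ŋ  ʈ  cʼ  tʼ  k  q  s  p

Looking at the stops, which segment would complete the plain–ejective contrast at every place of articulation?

/kʼ/

Plain: /p/ (bilabial), /t/ (alveolar), /ʈ/ (retroflex), /c/ (palatal), /k/ (velar), /q/ (uvular).
Ejective: /pʼ/ (bilabial), /tʼ/ (alveolar), /ʈʼ/ (retroflex), /cʼ/ (palatal), /qʼ/ (uvular).
The velar row has no ejective member, so the gap is the ejective velar stop /kʼ/.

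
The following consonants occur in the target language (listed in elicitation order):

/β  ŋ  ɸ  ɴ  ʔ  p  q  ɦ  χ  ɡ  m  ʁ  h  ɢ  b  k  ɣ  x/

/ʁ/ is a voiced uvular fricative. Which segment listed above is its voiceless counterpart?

/χ/

The voiceless counterpart is a voiceless uvular fricative — in this inventory, /χ/.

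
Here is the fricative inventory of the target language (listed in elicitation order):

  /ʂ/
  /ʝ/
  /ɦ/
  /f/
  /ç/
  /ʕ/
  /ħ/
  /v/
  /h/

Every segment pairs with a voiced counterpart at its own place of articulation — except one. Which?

/ʂ/

Labiodental: /f/ ~ /v/
Palatal: /ç/ ~ /ʝ/
Pharyngeal: /ħ/ ~ /ʕ/
Glottal: /h/ ~ /ɦ/
Retroflex: only /ʂ/ (voiceless); no voiced partner.
So /ʂ/ is the unpaired segment.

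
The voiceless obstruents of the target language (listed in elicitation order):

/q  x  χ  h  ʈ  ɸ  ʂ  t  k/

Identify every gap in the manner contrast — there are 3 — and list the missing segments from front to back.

Stop: /t/ (alveolar), /ʈ/ (retroflex), /k/ (velar), /q/ (uvular).
Fricative: /ɸ/ (bilabial), /ʂ/ (retroflex), /x/ (velar), /χ/ (uvular), /h/ (glottal).
Gaps, from front to back: bilabial lacks stop (/p/); alveolar lacks fricative (/s/); glottal lacks stop (/ʔ/).

/p/, /s/, /ʔ/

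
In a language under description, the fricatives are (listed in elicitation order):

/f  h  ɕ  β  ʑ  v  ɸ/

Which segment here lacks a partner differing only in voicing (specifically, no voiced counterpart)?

/h/

Bilabial: /ɸ/ ~ /β/
Labiodental: /f/ ~ /v/
Alveolo-palatal: /ɕ/ ~ /ʑ/
Glottal: only /h/ (voiceless); no voiced partner.
So /h/ is the unpaired segment.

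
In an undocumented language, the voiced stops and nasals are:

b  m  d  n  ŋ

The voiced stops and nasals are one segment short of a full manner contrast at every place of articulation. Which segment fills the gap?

bilabial: oral stop /b/, nasal /m/.
alveolar: oral stop /d/, nasal /n/.
velar: oral stop —, nasal /ŋ/.
The velar row has no oral stop member, so the gap is the velar oral stop /ɡ/.

/ɡ/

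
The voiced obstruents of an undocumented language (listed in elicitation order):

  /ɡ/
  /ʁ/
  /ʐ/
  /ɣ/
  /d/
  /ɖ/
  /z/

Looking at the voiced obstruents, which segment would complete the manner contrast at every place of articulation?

alveolar: stop /d/, fricative /z/.
retroflex: stop /ɖ/, fricative /ʐ/.
velar: stop /ɡ/, fricative /ɣ/.
uvular: stop —, fricative /ʁ/.
The uvular row has no stop member, so the gap is the uvular stop /ɢ/.

/ɢ/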